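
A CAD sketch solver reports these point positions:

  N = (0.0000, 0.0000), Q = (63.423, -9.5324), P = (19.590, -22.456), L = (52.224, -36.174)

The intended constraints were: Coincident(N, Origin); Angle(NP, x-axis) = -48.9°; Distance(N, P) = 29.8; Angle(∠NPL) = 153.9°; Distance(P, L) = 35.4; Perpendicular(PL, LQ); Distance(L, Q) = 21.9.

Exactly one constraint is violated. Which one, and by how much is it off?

Distance(L, Q) = 21.9 — off by 7.00.

N = (0.00, 0.00) ✓; NP at -48.90° ✓; |NP| = 29.80 ✓; ∠NPL = 153.9° ✓; |PL| = 35.40 ✓; ∠(PL, LQ) = 90.00° ✓; |LQ| = 28.90 ✗.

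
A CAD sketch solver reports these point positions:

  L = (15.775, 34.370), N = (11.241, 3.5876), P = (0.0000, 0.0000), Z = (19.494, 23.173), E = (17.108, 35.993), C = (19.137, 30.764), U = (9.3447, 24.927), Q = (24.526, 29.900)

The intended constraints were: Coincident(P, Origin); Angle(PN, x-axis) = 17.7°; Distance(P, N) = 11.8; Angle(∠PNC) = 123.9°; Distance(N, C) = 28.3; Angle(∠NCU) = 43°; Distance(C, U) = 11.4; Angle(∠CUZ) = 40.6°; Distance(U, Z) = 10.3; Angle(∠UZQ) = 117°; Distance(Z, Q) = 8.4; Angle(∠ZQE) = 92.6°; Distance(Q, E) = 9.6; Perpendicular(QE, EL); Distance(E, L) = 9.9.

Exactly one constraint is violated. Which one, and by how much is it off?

Distance(E, L) = 9.9 — off by 7.80.

P = (0.00, 0.00) ✓; PN at 17.70° ✓; |PN| = 11.80 ✓; ∠PNC = 123.9° ✓; |NC| = 28.30 ✓; ∠NCU = 43.00° ✓; |CU| = 11.40 ✓; ∠CUZ = 40.60° ✓; |UZ| = 10.30 ✓; ∠UZQ = 117.0° ✓; |ZQ| = 8.401 ✓; ∠ZQE = 92.60° ✓; |QE| = 9.600 ✓; ∠(QE, EL) = 90.00° ✓; |EL| = 2.100 ✗.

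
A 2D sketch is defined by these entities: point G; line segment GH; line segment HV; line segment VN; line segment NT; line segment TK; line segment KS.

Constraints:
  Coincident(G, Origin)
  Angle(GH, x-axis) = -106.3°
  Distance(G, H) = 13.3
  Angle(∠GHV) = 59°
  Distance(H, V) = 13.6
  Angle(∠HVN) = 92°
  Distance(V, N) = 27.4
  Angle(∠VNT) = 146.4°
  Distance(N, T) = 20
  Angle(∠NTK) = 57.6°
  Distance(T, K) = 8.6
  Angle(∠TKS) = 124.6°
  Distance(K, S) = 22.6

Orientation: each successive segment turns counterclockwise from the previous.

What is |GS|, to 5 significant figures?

7.2148

G is at the origin; GH runs at -106.3° with length 13.3, so H = (-3.7329, -12.765). ∠GHV = 59.0° gives HV at 14.700° from the x-axis; with |HV| = 13.6, V = (9.4220, -9.3143). ∠HVN = 92.0° gives VN at 102.70° from the x-axis; with |VN| = 27.4, N = (3.3982, 17.415). ∠VNT = 146.4° gives NT at 136.30° from the x-axis; with |NT| = 20.0, T = (-11.061, 31.233). ∠NTK = 57.6° gives TK at -101.30° from the x-axis; with |TK| = 8.6, K = (-12.746, 22.800). ∠TKS = 124.6° gives KS at -45.900° from the x-axis; with |KS| = 22.6, S = (2.9813, 6.5701). Then |GS| = |S − G| = 7.2148.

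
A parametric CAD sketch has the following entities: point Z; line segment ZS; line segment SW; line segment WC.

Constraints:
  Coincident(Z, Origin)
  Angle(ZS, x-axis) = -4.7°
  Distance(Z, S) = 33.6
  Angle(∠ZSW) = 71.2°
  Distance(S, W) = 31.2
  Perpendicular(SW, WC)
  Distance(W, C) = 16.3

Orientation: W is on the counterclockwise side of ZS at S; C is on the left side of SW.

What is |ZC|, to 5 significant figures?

25.603

∠ZSW = 71.2°, so SW runs at -4.7° + (180° − 71.2°) = 104.10° from the x-axis; with |SW| = 31.2, W = S + 31.2·(cos 104.10°, sin 104.10°) = (25.886, 27.507). SW ⟂ WC; with |WC| = 16.3 on the left of SW, C = W + 16.3·(-0.96987, -0.24362) = (10.077, 23.536). Then |ZC| = |C − Z| = 25.603.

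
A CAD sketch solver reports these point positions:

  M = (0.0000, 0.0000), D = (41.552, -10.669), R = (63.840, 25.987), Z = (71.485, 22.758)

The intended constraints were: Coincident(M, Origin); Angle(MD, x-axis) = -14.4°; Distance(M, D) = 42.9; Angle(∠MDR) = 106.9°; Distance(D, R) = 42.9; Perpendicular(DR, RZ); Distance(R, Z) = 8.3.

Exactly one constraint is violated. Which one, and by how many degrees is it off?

Perpendicular(DR, RZ) — off by 8.40°.

M = (0.00, 0.00) ✓; MD at -14.40° ✓; |MD| = 42.90 ✓; ∠MDR = 106.9° ✓; |DR| = 42.90 ✓; ∠(DR, RZ) = 81.60° ✗; |RZ| = 8.299 ✓.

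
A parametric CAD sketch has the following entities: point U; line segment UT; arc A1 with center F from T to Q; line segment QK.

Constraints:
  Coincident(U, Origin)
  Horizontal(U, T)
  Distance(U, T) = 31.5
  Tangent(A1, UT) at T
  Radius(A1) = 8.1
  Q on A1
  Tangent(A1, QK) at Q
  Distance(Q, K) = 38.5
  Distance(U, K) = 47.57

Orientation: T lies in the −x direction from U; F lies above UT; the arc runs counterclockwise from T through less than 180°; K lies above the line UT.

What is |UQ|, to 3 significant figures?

24.5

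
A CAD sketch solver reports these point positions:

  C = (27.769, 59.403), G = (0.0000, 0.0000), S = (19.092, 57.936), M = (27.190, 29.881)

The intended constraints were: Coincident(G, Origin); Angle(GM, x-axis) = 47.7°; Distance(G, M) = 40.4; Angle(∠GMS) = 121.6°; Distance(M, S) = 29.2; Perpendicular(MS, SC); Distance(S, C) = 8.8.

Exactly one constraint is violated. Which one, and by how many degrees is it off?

Perpendicular(MS, SC) — off by 6.50°.

G = (0.00, 0.00) ✓; GM at 47.70° ✓; |GM| = 40.40 ✓; ∠GMS = 121.6° ✓; |MS| = 29.20 ✓; ∠(MS, SC) = 96.50° ✗; |SC| = 8.800 ✓.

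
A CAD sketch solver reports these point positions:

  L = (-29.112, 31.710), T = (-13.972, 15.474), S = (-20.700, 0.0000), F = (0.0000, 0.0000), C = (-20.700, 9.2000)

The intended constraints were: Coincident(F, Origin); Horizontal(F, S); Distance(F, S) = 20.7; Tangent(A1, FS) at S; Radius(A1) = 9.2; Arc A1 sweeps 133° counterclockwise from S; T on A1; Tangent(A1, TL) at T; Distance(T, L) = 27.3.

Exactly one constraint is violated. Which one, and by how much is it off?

Distance(T, L) = 27.3 — off by 5.10.

F = (0.00, 0.00) ✓; F.y = 0.00, S.y = 0.00 ✓; |FS| = 20.70 ✓; ∠(CS, SF) = 90.00° ✓; |CS| = 9.200 ✓; bearing(C→T) − bearing(C→S) = 133.0° ✓; |CT| = 9.199 ✓; ∠(CT, TL) = 90.00° ✓; |TL| = 22.20 ✗.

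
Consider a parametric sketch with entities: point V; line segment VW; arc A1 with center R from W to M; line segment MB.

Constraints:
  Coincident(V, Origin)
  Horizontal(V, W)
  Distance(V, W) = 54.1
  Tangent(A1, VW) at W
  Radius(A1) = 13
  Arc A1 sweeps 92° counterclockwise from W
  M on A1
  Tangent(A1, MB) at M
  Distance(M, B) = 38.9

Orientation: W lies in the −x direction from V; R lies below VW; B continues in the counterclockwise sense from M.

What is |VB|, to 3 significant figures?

84.0

V is at the origin; VW is horizontal with |VW| = 54.1 and W on the −x side, so W = (-54.1, 0.00). Since A1 is tangent to VW there, RW ⟂ VW, so R = W + (0, -13) = (-54.1, -13.0). On A1, W sits at bearing 90° from R; a 92° counterclockwise sweep puts M at bearing 182°, so M = R + 13.0·(cos 182°, sin 182°) = (-67.1, -13.5). Since A1 is tangent to MB there, RM ⟂ MB, so MB runs along (−sin 182°, cos 182°); with |MB| = 38.9, B = (-65.7, -52.3). Then |VB| = |B − V| = 84.0.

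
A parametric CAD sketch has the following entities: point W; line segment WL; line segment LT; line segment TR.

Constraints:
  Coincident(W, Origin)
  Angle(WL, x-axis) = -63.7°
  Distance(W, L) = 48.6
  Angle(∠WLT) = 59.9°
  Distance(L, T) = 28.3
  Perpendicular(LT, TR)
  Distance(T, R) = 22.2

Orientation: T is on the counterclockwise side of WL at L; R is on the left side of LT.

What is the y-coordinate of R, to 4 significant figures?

-7.712

W is at the origin; WL runs at -63.7° with length 48.6, so L = 48.6·(cos -63.7°, sin -63.7°) = (21.53, -43.57). ∠WLT = 59.9°, so LT runs at -63.7° + (180° − 59.9°) = 56.40° from the x-axis; with |LT| = 28.3, T = L + 28.3·(cos 56.40°, sin 56.40°) = (37.19, -20.00). The perpendicularity gives TR at right angles to LT; with |TR| = 22.2 on the left of LT, R = T + 22.2·(-0.8329, 0.5534) = (18.70, -7.712). So R.y = -7.712.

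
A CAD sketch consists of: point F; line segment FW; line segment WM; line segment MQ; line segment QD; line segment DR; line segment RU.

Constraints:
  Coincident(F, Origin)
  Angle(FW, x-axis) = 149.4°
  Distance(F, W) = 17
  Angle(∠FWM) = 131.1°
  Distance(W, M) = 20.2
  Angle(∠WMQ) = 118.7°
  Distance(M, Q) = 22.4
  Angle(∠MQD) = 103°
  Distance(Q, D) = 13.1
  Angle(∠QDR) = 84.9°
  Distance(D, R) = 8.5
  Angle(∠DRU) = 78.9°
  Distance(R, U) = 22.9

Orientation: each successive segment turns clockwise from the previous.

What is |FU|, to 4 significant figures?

47.97

F is at the origin; FW runs at 149.4° with length 17.0, so W = (-14.63, 8.654). ∠FWM = 131.1° gives WM at 100.5° from the x-axis; with |WM| = 20.2, M = (-18.31, 28.52). ∠WMQ = 118.7° gives MQ at 39.20° from the x-axis; with |MQ| = 22.4, Q = (-0.9550, 42.67). ∠MQD = 103.0° gives QD at -37.80° from the x-axis; with |QD| = 13.1, D = (9.396, 34.64). ∠QDR = 84.9° gives DR at -132.9° from the x-axis; with |DR| = 8.5, R = (3.610, 28.42). ∠DRU = 78.9° gives RU at 126.0° from the x-axis; with |RU| = 22.9, U = (-9.850, 46.94). Then |FU| = |U − F| = 47.97.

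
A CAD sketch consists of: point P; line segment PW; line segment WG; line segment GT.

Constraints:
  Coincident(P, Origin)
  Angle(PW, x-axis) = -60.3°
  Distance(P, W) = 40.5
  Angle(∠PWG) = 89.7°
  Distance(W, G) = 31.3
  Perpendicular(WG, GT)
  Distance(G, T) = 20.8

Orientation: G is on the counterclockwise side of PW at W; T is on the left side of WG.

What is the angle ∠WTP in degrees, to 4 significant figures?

65.97°

P is at the origin; PW runs at -60.3° with length 40.5, so W = 40.5·(cos -60.3°, sin -60.3°) = (20.07, -35.18). ∠PWG = 89.7°, so WG runs at -60.3° + (180° − 89.7°) = 30.00° from the x-axis; with |WG| = 31.3, G = W + 31.3·(cos 30.00°, sin 30.00°) = (47.17, -19.53). WG is perpendicular to GT; with |GT| = 20.8 on the left of WG, T = G + 20.8·(-0.5000, 0.8660) = (36.77, -1.516). Then cos ∠WTP = TW·TP / (|TW||TP|), giving 65.97°.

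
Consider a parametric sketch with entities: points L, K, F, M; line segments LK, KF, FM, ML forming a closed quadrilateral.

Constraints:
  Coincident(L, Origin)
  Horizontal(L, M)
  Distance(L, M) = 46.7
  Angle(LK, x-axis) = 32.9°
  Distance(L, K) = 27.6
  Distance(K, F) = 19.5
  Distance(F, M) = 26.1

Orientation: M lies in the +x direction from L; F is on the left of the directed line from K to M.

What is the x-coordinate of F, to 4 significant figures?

39.80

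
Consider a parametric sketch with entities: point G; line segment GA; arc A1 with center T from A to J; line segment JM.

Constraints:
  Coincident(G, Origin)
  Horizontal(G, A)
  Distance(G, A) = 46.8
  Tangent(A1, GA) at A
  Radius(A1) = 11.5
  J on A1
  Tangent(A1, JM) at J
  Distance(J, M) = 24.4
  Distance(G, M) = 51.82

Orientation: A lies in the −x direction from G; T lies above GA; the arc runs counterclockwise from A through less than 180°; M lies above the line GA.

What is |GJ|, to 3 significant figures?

37.4

Checks: |TJ| = 11.50 ✓; ∠(TJ, JM) = 90.00° ✓; |JM| = 24.40 ✓; |GM| = 51.82 ✓.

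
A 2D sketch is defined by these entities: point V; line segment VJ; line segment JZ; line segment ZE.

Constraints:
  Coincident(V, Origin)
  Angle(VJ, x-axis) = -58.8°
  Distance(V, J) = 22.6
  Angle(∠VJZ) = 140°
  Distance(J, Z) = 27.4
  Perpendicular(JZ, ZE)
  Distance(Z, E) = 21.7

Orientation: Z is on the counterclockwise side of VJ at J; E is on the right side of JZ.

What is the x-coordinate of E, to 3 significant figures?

30.7

V is at the origin; VJ runs at -58.8° with length 22.6, so J = 22.6·(cos -58.8°, sin -58.8°) = (11.7, -19.3). ∠VJZ = 140.0°, so JZ runs at -58.8° + (180° − 140.0°) = -18.8° from the x-axis; with |JZ| = 27.4, Z = J + 27.4·(cos -18.8°, sin -18.8°) = (37.6, -28.2). The perpendicularity gives ZE at right angles to JZ; with |ZE| = 21.7 on the right of JZ, E = Z + 21.7·(-0.322, -0.947) = (30.7, -48.7). So E.x = 30.7.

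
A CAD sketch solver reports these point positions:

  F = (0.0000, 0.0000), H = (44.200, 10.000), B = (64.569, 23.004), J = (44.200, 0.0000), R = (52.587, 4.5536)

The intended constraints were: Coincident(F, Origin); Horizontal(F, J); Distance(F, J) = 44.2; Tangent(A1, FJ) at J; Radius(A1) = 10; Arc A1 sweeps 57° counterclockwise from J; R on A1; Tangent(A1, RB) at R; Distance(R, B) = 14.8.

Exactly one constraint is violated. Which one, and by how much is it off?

Distance(R, B) = 14.8 — off by 7.20.

F = (0.00, 0.00) ✓; F.y = 0.00, J.y = 0.00 ✓; |FJ| = 44.20 ✓; ∠(HJ, JF) = 90.00° ✓; |HJ| = 10.00 ✓; bearing(H→R) − bearing(H→J) = 57.00° ✓; |HR| = 10.00 ✓; ∠(HR, RB) = 90.00° ✓; |RB| = 22.00 ✗.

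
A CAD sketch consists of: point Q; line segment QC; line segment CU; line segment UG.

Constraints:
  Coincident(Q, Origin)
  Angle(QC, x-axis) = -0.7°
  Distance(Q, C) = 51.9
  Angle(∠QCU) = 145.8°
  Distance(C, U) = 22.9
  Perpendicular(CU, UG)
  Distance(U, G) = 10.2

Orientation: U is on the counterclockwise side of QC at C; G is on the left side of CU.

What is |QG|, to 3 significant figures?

68.5

∠QCU = 145.8°, so CU runs at -0.7° + (180° − 145.8°) = 33.5° from the x-axis; with |CU| = 22.9, U = C + 22.9·(cos 33.5°, sin 33.5°) = (71.0, 12.0). CU ⟂ UG; with |UG| = 10.2 on the left of CU, G = U + 10.2·(-0.552, 0.834) = (65.4, 20.5). Then |QG| = |G − Q| = 68.5.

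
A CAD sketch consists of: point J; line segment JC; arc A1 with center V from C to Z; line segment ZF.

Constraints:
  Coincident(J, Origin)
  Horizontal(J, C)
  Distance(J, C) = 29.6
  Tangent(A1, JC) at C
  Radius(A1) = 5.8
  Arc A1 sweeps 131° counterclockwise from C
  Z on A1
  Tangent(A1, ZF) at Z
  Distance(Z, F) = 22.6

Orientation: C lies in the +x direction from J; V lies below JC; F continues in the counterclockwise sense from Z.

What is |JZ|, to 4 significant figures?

26.99

J is at the origin; J and C share the same y with |JC| = 29.6 and C on the +x side, so C = (29.60, 0.000). A1 meets JC tangentially, so VC is at right angles to JC, so V = C + (0, -5.8) = (29.60, -5.800). On A1, C sits at bearing 90° from V; a 131° counterclockwise sweep puts Z at bearing 221°, so Z = V + 5.8·(cos 221°, sin 221°) = (25.22, -9.605). Then |JZ| = |Z − J| = 26.99.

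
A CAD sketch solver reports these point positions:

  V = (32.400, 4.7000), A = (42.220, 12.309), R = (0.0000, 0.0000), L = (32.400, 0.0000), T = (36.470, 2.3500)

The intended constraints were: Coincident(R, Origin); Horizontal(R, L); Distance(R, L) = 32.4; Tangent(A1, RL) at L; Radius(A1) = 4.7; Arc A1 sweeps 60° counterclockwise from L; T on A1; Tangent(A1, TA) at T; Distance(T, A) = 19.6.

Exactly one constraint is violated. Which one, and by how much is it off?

Distance(T, A) = 19.6 — off by 8.10.

R = (0.00, 0.00) ✓; R.y = 0.00, L.y = 0.00 ✓; |RL| = 32.40 ✓; ∠(VL, LR) = 90.00° ✓; |VL| = 4.700 ✓; bearing(V→T) − bearing(V→L) = 60.00° ✓; |VT| = 4.700 ✓; ∠(VT, TA) = 90.00° ✓; |TA| = 11.50 ✗.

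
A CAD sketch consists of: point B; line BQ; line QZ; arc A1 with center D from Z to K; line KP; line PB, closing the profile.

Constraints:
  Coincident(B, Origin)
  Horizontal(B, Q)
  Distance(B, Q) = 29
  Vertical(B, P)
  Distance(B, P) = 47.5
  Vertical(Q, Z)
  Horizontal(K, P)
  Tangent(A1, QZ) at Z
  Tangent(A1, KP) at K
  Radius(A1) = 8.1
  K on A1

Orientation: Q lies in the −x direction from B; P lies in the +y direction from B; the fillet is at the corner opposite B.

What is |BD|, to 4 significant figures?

44.60

B is at the origin; B and Q share the same y with |BQ| = 29.0 and Q on the −x side, so Q = (-29.00, 0.000). B and P share the same x with |BP| = 47.5 and P on the +y side, so P = (0.000, 47.50). The virtual corner opposite B is at (-29.00, 47.50). A1 meets QZ tangentially, so DZ is at right angles to QZ and tangency of A1 to KP means the radius DK is perpendicular to KP, with radius 8.1, so the center D sits 8.1 in from both sides at D = (-20.90, 39.40). Then |BD| = |D − B| = 44.60.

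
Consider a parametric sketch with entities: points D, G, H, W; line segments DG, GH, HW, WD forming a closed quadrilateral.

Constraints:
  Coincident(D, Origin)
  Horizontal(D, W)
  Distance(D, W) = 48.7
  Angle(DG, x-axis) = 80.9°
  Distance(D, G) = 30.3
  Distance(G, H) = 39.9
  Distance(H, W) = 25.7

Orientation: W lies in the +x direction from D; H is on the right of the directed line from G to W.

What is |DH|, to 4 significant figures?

24.14

D is at the origin; DW is horizontal with |DW| = 48.7 and W in +x, so W = (48.7, 0). DG runs at 80.9° with |DG| = 30.3, so G = (4.792, 29.92). H is determined by |GH| = 39.9 and |HW| = 25.7 together: it lies at the intersection of circle(G, 39.9) and circle(W, 25.7). With |GW| = 53.13, the foot of the radical line on GW is 35.33 from G and the perpendicular offset is √(39.9² − 35.33²) = 18.54. Taking the right-of-GW solution: H = (23.55, -5.296).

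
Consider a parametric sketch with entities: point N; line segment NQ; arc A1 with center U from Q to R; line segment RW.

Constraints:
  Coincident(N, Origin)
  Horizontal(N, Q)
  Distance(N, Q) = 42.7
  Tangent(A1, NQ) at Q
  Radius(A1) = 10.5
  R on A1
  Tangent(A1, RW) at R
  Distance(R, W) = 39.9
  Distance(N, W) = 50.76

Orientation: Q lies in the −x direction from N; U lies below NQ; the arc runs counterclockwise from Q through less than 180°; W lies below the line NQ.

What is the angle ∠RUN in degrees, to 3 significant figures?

148°

Checks: |UQ| = 10.50 ✓; |UR| = 10.50 ✓; ∠(UR, RW) = 90.00° ✓; |RW| = 39.90 ✓; |NW| = 50.76 ✓.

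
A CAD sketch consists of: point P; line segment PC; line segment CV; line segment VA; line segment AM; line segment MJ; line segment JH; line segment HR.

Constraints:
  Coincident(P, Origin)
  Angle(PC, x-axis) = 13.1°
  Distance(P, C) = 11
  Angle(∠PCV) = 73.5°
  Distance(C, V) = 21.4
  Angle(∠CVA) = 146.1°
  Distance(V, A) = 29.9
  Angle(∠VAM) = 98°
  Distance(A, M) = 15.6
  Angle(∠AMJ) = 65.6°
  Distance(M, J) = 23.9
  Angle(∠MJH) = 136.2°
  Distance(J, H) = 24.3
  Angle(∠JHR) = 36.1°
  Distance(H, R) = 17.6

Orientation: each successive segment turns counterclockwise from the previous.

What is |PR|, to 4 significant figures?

32.95

P is at the origin; PC runs at 13.1° with length 11.0, so C = (10.71, 2.493). ∠PCV = 73.5° gives CV at 119.6° from the x-axis; with |CV| = 21.4, V = (0.1434, 21.10). ∠CVA = 146.1° gives VA at 153.5° from the x-axis; with |VA| = 29.9, A = (-26.62, 34.44). ∠VAM = 98.0° gives AM at -124.5° from the x-axis; with |AM| = 15.6, M = (-35.45, 21.59). ∠AMJ = 65.6° gives MJ at -10.10° from the x-axis; with |MJ| = 23.9, J = (-11.92, 17.39). ∠MJH = 136.2° gives JH at 33.70° from the x-axis; with |JH| = 24.3, H = (8.295, 30.88). ∠JHR = 36.1° gives HR at 177.6° from the x-axis; with |HR| = 17.6, R = (-9.290, 31.61). Then |PR| = |R − P| = 32.95.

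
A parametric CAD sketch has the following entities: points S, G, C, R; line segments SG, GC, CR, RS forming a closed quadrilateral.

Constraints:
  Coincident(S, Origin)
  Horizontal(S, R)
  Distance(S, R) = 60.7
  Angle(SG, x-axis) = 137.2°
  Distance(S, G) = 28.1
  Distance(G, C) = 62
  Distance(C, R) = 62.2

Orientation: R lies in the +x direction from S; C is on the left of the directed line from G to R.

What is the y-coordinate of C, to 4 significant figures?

54.32

Checks: S = (0.00, 0.00) ✓; |GC| = 62.00 ✓; |CR| = 62.20 ✓.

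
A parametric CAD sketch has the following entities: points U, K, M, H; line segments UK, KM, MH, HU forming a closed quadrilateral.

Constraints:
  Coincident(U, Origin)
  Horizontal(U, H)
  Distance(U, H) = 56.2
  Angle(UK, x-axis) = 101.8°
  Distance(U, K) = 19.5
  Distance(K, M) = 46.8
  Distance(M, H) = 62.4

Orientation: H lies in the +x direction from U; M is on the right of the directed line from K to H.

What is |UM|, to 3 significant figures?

27.5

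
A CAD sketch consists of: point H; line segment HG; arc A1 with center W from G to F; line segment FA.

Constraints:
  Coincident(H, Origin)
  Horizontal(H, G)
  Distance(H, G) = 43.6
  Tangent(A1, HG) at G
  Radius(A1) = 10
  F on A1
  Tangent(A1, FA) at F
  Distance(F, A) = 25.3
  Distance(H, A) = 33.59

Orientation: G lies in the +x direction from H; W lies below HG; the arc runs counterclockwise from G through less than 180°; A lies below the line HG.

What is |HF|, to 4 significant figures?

35.50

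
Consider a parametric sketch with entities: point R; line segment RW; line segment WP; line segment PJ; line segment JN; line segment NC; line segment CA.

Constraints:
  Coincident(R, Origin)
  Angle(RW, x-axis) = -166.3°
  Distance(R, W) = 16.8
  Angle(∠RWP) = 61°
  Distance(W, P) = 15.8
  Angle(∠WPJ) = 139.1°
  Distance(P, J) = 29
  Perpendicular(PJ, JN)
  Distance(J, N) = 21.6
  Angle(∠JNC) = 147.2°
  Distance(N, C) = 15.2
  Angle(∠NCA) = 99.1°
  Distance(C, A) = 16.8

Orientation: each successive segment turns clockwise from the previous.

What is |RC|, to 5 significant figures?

24.901

R is at the origin; RW runs at -166.3° with length 16.8, so W = (-16.322, -3.9789). ∠RWP = 61.0° gives WP at 74.700° from the x-axis; with |WP| = 15.8, P = (-12.153, 11.261). ∠WPJ = 139.1° gives PJ at 33.800° from the x-axis; with |PJ| = 29.0, J = (11.946, 27.394). The perpendicularity gives JN at right angles to PJ, so JN runs at -56.200°; with |JN| = 21.6, N = (23.962, 9.4444). ∠JNC = 147.2° gives NC at -89.000° from the x-axis; with |NC| = 15.2, C = (24.227, -5.7533). Then |RC| = |C − R| = 24.901.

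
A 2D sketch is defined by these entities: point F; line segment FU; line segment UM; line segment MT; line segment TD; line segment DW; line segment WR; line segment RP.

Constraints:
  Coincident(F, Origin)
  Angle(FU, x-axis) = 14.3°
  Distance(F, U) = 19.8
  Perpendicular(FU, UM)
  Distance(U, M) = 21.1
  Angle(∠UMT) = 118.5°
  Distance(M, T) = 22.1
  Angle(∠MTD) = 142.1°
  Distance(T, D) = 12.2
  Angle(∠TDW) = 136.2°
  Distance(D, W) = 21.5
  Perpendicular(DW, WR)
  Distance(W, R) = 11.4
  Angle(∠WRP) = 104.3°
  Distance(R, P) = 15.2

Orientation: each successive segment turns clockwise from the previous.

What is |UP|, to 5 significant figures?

27.861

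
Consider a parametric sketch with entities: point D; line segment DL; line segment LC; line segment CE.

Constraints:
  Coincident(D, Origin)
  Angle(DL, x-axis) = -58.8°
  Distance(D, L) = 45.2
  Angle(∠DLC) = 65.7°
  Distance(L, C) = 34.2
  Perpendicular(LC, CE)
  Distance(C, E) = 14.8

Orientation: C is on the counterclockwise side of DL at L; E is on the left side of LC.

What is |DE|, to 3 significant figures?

30.7

D is at the origin; DL runs at -58.8° with length 45.2, so L = 45.2·(cos -58.8°, sin -58.8°) = (23.4, -38.7). ∠DLC = 65.7°, so LC runs at -58.8° + (180° − 65.7°) = 55.5° from the x-axis; with |LC| = 34.2, C = L + 34.2·(cos 55.5°, sin 55.5°) = (42.8, -10.5). LC is perpendicular to CE; with |CE| = 14.8 on the left of LC, E = C + 14.8·(-0.824, 0.566) = (30.6, -2.09). Then |DE| = |E − D| = 30.7.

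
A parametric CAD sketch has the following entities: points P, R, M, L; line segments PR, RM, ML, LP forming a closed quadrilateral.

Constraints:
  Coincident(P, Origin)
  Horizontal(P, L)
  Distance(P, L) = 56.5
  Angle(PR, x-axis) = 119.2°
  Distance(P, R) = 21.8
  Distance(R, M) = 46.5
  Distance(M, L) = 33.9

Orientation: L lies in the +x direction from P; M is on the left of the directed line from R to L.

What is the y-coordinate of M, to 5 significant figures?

26.431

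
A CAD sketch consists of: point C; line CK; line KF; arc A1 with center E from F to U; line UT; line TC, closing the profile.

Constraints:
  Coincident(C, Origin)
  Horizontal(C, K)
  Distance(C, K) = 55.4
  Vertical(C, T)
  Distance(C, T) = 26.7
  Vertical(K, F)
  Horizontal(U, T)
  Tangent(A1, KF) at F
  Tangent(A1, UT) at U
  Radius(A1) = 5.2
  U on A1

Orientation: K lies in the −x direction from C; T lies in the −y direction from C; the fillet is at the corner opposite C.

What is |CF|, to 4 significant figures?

59.43

C is at the origin; C and K share the same y with |CK| = 55.4 and K on the −x side, so K = (-55.40, 0.000). CT is vertical with |CT| = 26.7 and T on the −y side, so T = (0.000, -26.70). The virtual corner opposite C is at (-55.40, -26.70). The tangent condition forces EF to be normal to KF and since A1 is tangent to UT there, EU ⟂ UT, with radius 5.2, so the center E sits 5.2 in from both sides at E = (-50.20, -21.50). That places the tangent points at F = (-55.40, -21.50) on KF and U = (-50.20, -26.70) on UT. Then |CF| = |F − C| = 59.43.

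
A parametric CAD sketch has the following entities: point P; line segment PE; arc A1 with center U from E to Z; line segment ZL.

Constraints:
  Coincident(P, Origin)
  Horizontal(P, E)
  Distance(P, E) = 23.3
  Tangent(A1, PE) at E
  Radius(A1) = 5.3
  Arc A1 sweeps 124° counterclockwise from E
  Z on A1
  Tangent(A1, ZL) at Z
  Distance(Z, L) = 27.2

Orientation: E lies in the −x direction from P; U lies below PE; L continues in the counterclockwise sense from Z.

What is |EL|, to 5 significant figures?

32.657

P is at the origin; P and E share the same y with |PE| = 23.3 and E on the −x side, so E = (-23.300, 0.0000). The tangent condition forces UE to be normal to PE, so U = E + (0, -5.3) = (-23.300, -5.3000). On A1, E sits at bearing 90° from U; a 124° counterclockwise sweep puts Z at bearing 214°, so Z = U + 5.3·(cos 214°, sin 214°) = (-27.694, -8.2637). Since A1 is tangent to ZL there, UZ ⟂ ZL, so ZL runs along (−sin 214°, cos 214°); with |ZL| = 27.2, L = (-12.484, -30.814). Then |EL| = |L − E| = 32.657.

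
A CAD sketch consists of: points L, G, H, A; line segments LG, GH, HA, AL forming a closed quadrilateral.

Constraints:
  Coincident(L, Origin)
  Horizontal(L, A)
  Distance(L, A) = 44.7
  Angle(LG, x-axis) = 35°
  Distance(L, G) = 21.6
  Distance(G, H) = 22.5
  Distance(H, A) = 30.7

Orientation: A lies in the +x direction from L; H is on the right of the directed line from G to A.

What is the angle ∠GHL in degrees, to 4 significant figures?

62.55°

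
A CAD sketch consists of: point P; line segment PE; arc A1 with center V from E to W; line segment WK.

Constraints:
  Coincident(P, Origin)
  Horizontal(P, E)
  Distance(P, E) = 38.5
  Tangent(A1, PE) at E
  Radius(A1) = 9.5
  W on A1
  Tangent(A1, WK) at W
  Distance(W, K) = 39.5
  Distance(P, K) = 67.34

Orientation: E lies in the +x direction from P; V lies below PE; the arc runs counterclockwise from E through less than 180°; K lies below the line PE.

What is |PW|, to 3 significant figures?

32.6

Checks: |VW| = 9.500 ✓; ∠(VW, WK) = 90.00° ✓; |WK| = 39.50 ✓; |PK| = 67.34 ✓.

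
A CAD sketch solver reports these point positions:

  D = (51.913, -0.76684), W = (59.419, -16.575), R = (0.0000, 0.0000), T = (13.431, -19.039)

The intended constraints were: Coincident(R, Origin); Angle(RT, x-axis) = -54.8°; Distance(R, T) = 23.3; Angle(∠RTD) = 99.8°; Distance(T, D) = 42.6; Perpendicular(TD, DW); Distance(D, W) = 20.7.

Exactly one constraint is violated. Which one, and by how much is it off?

Distance(D, W) = 20.7 — off by 3.20.

R = (0.00, 0.00) ✓; RT at -54.80° ✓; |RT| = 23.30 ✓; ∠RTD = 99.80° ✓; |TD| = 42.60 ✓; ∠(TD, DW) = 90.00° ✓; |DW| = 17.50 ✗.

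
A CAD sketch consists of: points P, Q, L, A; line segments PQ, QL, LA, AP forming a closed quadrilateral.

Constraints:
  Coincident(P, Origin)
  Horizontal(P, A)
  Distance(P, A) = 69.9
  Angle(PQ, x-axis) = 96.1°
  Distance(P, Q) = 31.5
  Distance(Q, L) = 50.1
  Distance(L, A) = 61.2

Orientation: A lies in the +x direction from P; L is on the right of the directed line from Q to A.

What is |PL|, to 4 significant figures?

19.99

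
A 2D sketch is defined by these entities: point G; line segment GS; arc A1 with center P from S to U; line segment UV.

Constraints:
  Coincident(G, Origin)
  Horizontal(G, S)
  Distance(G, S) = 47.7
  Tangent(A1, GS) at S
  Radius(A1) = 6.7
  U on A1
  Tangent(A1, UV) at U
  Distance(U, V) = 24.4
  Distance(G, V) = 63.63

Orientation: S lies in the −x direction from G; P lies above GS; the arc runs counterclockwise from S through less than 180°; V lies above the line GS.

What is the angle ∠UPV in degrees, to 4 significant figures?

74.65°

G is at the origin; GS is horizontal with |GS| = 47.7 and S on the −x side, so S = (-47.70, 0.000). Tangency of A1 to GS means the radius PS is perpendicular to GS, so P = S + (0, 6.7) = (-47.70, 6.700). Since PU ⟂ UV (tangency), |PV| = √(6.7² + 24.4²) = 25.30 regardless of where U sits on A1. So V lies on both circle(G, 63.63) and circle(P, 25.30); the above-GS intersection is V = (-55.74, 30.69). U is the foot of the tangent from V: U = (-42.14, 10.43).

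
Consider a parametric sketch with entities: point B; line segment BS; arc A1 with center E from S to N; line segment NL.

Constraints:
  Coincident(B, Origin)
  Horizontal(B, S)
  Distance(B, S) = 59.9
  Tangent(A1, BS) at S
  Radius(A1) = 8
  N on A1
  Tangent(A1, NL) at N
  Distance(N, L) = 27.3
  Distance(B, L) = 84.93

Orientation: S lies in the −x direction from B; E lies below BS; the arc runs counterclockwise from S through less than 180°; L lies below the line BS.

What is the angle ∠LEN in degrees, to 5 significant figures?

73.667°

B is at the origin; B and S share the same y with |BS| = 59.9 and S on the −x side, so S = (-59.900, 0.0000). Since A1 is tangent to BS there, ES ⟂ BS, so E = S + (0, -8) = (-59.900, -8.0000). Since EN ⟂ NL (tangency), |EL| = √(8.0² + 27.3²) = 28.448 regardless of where N sits on A1. So L lies on both circle(B, 84.93) and circle(E, 28.448); the below-BS intersection is L = (-80.210, -27.920). N is the foot of the tangent from L: N = (-66.882, -4.0945).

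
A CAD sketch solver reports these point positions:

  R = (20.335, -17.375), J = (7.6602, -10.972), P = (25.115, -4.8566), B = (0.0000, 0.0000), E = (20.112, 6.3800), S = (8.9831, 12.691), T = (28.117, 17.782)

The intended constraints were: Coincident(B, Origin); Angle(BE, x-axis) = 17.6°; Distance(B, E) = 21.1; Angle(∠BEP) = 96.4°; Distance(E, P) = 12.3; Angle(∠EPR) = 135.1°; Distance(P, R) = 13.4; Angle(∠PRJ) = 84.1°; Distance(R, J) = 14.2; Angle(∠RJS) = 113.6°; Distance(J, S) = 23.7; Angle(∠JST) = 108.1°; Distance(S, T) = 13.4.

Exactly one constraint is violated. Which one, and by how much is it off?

Distance(S, T) = 13.4 — off by 6.40.

B = (0.00, 0.00) ✓; BE at 17.60° ✓; |BE| = 21.10 ✓; ∠BEP = 96.40° ✓; |EP| = 12.30 ✓; ∠EPR = 135.1° ✓; |PR| = 13.40 ✓; ∠PRJ = 84.10° ✓; |RJ| = 14.20 ✓; ∠RJS = 113.6° ✓; |JS| = 23.70 ✓; ∠JST = 108.1° ✓; |ST| = 19.80 ✗.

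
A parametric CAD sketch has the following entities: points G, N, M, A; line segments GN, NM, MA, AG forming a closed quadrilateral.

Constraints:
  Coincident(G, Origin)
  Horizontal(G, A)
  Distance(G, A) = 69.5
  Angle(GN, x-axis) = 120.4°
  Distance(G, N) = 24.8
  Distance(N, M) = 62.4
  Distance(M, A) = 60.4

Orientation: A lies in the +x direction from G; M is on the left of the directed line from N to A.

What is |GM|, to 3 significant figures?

67.3

Checks: |NM| = 62.40 ✓; |MA| = 60.40 ✓.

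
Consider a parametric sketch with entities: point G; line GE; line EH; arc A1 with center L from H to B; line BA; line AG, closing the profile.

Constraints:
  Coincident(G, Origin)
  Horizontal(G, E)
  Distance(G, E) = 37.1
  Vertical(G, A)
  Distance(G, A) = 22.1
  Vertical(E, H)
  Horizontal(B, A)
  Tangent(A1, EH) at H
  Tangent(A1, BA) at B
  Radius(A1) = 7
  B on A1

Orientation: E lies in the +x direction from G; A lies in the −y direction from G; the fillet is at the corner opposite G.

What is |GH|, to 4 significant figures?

40.06

G is at the origin; G and E share the same y with |GE| = 37.1 and E on the +x side, so E = (37.10, 0.000). G and A share the same x with |GA| = 22.1 and A on the −y side, so A = (0.000, -22.10). The virtual corner opposite G is at (37.10, -22.10). Since A1 is tangent to EH there, LH ⟂ EH and tangency of A1 to BA means the radius LB is perpendicular to BA, with radius 7.0, so the center L sits 7.0 in from both sides at L = (30.10, -15.10). That places the tangent points at H = (37.10, -15.10) on EH and B = (30.10, -22.10) on BA. Then |GH| = |H − G| = 40.06.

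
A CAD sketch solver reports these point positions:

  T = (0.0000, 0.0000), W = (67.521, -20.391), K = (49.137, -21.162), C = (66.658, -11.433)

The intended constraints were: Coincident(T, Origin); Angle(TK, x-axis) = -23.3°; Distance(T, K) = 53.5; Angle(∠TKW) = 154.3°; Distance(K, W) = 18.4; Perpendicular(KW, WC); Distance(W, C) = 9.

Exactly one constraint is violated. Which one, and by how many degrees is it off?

Perpendicular(KW, WC) — off by 3.10°.

T = (0.00, 0.00) ✓; TK at -23.30° ✓; |TK| = 53.50 ✓; ∠TKW = 154.3° ✓; |KW| = 18.40 ✓; ∠(KW, WC) = 93.10° ✗; |WC| = 8.999 ✓.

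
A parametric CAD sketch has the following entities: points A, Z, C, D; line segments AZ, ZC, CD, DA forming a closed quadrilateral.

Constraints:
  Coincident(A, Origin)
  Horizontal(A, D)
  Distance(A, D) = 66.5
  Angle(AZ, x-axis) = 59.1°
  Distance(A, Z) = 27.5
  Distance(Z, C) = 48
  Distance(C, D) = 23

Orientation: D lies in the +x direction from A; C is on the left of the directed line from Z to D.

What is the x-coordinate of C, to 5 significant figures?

62.112

Checks: A = (0.00, 0.00) ✓; |ZC| = 48.00 ✓; |CD| = 23.00 ✓.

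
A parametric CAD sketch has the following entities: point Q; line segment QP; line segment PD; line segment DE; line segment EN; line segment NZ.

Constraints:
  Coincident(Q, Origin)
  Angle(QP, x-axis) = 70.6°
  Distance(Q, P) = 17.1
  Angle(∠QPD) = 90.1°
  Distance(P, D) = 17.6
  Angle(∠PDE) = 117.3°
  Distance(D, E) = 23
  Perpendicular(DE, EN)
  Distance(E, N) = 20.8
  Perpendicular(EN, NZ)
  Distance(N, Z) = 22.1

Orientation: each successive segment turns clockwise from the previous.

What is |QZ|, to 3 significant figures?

6.77

DE is perpendicular to EN, so EN runs at -172°; with |EN| = 20.8, N = (4.89, -15.4). EN is perpendicular to NZ, so NZ runs at 98.0°; with |NZ| = 22.1, Z = (1.82, 6.53). Then |QZ| = |Z − Q| = 6.77.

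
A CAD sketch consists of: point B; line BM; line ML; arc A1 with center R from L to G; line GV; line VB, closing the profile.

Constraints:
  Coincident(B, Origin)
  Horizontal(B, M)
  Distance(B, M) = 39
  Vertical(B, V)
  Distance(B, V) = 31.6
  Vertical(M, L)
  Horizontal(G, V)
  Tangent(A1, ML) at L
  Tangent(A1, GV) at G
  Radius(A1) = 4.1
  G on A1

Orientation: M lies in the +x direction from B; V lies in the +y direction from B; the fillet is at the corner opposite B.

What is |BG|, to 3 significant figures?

47.1

B is at the origin; BM is horizontal with |BM| = 39.0 and M on the +x side, so M = (39.0, 0.00). B and V share the same x with |BV| = 31.6 and V on the +y side, so V = (0.00, 31.6). The virtual corner opposite B is at (39.0, 31.6). Tangency of A1 to ML means the radius RL is perpendicular to ML and tangency of A1 to GV means the radius RG is perpendicular to GV, with radius 4.1, so the center R sits 4.1 in from both sides at R = (34.9, 27.5). That places the tangent points at L = (39.0, 27.5) on ML and G = (34.9, 31.6) on GV. Then |BG| = |G − B| = 47.1.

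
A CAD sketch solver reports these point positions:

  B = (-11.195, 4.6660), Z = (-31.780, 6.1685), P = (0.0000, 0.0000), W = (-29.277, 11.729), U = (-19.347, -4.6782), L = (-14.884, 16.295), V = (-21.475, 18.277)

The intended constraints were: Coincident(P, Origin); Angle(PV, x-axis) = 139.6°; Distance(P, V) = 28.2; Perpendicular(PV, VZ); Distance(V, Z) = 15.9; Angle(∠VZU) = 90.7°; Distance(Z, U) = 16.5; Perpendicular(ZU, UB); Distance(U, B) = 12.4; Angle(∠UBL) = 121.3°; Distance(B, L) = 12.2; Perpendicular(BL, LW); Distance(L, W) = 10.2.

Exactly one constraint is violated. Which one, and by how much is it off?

Distance(L, W) = 10.2 — off by 4.90.

P = (0.00, 0.00) ✓; PV at 139.6° ✓; |PV| = 28.20 ✓; ∠(PV, VZ) = 90.00° ✓; |VZ| = 15.90 ✓; ∠VZU = 90.70° ✓; |ZU| = 16.50 ✓; ∠(ZU, UB) = 90.00° ✓; |UB| = 12.40 ✓; ∠UBL = 121.3° ✓; |BL| = 12.20 ✓; ∠(BL, LW) = 90.00° ✓; |LW| = 15.10 ✗.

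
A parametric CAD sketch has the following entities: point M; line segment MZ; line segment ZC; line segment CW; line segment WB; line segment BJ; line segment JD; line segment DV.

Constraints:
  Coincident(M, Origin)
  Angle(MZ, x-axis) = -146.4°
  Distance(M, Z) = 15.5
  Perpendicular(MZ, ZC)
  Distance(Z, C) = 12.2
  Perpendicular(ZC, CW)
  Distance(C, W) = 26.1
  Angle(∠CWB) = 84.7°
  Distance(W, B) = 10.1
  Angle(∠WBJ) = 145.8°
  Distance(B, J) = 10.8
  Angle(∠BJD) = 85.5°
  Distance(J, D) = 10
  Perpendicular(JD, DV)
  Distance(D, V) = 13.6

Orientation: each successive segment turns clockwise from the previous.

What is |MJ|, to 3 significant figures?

6.79

M is at the origin; MZ runs at -146.4° with length 15.5, so Z = (-12.9, -8.58). The perpendicularity gives ZC at right angles to MZ, so ZC runs at 124°; with |ZC| = 12.2, C = (-19.7, 1.58). The perpendicularity gives CW at right angles to ZC, so CW runs at 33.6°; with |CW| = 26.1, W = (2.08, 16.0). ∠CWB = 84.7° gives WB at -61.7° from the x-axis; with |WB| = 10.1, B = (6.87, 7.13). ∠WBJ = 145.8° gives BJ at -95.9° from the x-axis; with |BJ| = 10.8, J = (5.76, -3.61). Then |MJ| = |J − M| = 6.79.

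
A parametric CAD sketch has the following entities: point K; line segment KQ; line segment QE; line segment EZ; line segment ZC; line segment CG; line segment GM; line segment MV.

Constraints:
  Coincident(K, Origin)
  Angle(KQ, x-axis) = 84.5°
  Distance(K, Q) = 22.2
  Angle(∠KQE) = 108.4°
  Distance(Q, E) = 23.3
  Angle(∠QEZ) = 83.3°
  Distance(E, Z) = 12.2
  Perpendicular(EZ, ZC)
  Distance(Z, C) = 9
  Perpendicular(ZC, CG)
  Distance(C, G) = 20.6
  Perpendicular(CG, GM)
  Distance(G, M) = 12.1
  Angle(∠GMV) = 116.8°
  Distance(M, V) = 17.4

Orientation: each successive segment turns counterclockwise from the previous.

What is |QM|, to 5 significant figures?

28.499

ZC is perpendicular to CG, so CG runs at 72.800°; with |CG| = 20.6, G = (-8.0929, 36.901). CG is perpendicular to GM, so GM runs at 162.80°; with |GM| = 12.1, M = (-19.652, 40.479). Then |QM| = |M − Q| = 28.499.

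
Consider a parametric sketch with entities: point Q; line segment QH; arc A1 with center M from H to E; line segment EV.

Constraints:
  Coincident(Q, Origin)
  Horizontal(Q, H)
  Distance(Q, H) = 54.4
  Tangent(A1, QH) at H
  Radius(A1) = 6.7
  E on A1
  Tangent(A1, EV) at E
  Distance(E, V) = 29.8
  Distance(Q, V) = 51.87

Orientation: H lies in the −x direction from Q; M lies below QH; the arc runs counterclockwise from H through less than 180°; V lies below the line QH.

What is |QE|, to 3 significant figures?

60.5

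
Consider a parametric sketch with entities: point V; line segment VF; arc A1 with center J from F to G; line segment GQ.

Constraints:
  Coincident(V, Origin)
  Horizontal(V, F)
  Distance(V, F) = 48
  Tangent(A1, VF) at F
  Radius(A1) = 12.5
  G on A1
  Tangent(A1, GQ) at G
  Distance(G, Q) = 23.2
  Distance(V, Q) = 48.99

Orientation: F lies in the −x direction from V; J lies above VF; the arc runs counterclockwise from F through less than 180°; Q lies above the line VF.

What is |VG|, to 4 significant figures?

37.44

V is at the origin; V and F share the same y with |VF| = 48.0 and F on the −x side, so F = (-48.00, 0.000). Tangency of A1 to VF means the radius JF is perpendicular to VF, so J = F + (0, 12.5) = (-48.00, 12.50). Since JG ⟂ GQ (tangency), |JQ| = √(12.5² + 23.2²) = 26.35 regardless of where G sits on A1. So Q lies on both circle(V, 48.99) and circle(J, 26.35); the above-VF intersection is Q = (-34.28, 35.00). G is the foot of the tangent from Q: G = (-35.52, 11.83).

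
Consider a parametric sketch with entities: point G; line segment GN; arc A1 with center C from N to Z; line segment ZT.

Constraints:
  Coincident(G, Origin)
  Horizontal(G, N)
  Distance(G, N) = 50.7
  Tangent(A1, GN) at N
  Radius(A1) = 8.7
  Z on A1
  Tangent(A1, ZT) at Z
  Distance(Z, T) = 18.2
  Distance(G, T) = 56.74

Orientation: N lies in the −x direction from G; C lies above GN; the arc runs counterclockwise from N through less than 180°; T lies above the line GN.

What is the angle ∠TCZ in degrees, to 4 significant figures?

64.45°

G is at the origin; G and N share the same y with |GN| = 50.7 and N on the −x side, so N = (-50.70, 0.000). Tangency of A1 to GN means the radius CN is perpendicular to GN, so C = N + (0, 8.7) = (-50.70, 8.700). Since CZ ⟂ ZT (tangency), |CT| = √(8.7² + 18.2²) = 20.17 regardless of where Z sits on A1. So T lies on both circle(G, 56.74) and circle(C, 20.17); the above-GN intersection is T = (-48.89, 28.79). Z is the foot of the tangent from T: Z = (-42.55, 11.73).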